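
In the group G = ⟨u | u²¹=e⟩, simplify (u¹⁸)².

Compute successive powers of (u¹⁸), reducing at each step:
  (u¹⁸)²: (u¹⁸) · u¹⁸ = u¹⁵

Answer: u¹⁵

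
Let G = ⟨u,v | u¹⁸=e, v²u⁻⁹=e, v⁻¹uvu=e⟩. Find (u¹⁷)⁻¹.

The order of (u¹⁷) is 18 (smallest k with (u¹⁷)ᵏ = e), so (u¹⁷)⁻¹ = (u¹⁷)¹⁷ = u.
Check: (u¹⁷) · u → (u¹⁷) · u = e, giving e as required.

Answer: u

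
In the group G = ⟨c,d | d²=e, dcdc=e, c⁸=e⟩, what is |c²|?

Compute successive powers until reaching e:
  (c²)¹ = c², (c²)² = c⁴, (c²)³ = c⁶, (c²)⁴ = e.
The smallest positive k with (c²)ᵏ = e is 4.

Answer: 4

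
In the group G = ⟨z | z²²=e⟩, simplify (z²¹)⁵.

Compute successive powers of (z²¹), reducing at each step:
  (z²¹)²: (z²¹) · z²¹ = z²⁰
  (z²¹)³: (z²⁰) · z²¹ = z¹⁹
  (z²¹)⁴: (z¹⁹) · z²¹ = z¹⁸
  (z²¹)⁵: (z¹⁸) · z²¹ = z¹⁷

Answer: z¹⁷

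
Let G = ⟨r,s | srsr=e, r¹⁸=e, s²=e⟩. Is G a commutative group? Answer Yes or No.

r·s = rs but s·r = r¹⁷s, so r·s ≠ s·r and G is not abelian.

Answer: No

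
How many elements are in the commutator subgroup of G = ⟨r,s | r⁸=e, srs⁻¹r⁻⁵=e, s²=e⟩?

G' = [G, G] is generated by all commutators. The generator-pair commutators are: [r, s] = r⁴.
The subgroup they normally generate is {e, r⁴}, of order 2.
Check: |G/G'| = 16/2 = 8 is the order of the abelianisation.

Answer: 2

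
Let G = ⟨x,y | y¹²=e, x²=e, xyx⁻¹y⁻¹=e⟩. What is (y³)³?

Compute successive powers of (y³), reducing at each step:
  (y³)²: (y³) · y³ = y⁶
  (y³)³: (y⁶) · y³ = y⁹

Answer: y⁹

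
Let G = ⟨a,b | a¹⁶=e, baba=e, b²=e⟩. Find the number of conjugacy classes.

The conjugacy classes (representative and size) are:
  [e] (size 1), [a¹⁵] (size 2), [a²] (size 2), [a³] (size 2), [a¹²] (size 2), [a⁵] (size 2), [a⁶] (size 2), [a⁷] (size 2), [a⁸] (size 1), [a²b] (size 8), [a¹⁵b] (size 8).
Class equation: 1 + 2 + 2 + 2 + 2 + 2 + 2 + 2 + 1 + 8 + 8 = 32 = |G|. So G has 11 conjugacy classes.

Answer: 11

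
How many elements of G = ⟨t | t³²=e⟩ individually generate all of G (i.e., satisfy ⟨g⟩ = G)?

G is cyclic of order 32. An element generates G iff its order is 32, and a cyclic group of order 32 has exactly φ(32) = 16 such elements.

Answer: 16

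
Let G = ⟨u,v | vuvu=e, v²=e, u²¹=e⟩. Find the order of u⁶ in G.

Compute successive powers until reaching e:
  (u⁶)¹ = u⁶, (u⁶)² = u¹², (u⁶)³ = u¹⁸, (u⁶)⁴ = u³, (u⁶)⁵ = u⁹, (u⁶)⁶ = u¹⁵, (u⁶)⁷ = e.
The smallest positive k with (u⁶)ᵏ = e is 7.

Answer: 7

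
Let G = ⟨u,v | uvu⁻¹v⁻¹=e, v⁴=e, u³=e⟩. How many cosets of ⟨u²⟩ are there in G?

First find ord(u²) by computing successive powers:
  (u²)¹ = u², (u²)² = u, (u²)³ = e.
So |⟨u²⟩| = ord(u²) = 3. With |G| = 12, by Lagrange [G : ⟨u²⟩] = 12/3 = 4.

Answer: 4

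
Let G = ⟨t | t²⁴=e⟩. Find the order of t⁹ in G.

Compute successive powers until reaching e:
  (t⁹)¹ = t⁹, (t⁹)² = t¹⁸, (t⁹)³ = t³, (t⁹)⁴ = t¹², (t⁹)⁵ = t²¹, (t⁹)⁶ = t⁶, (t⁹)⁷ = t¹⁵, (t⁹)⁸ = e.
The smallest positive k with (t⁹)ᵏ = e is 8.

Answer: 8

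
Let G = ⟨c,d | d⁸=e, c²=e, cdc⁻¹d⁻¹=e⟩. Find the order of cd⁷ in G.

Compute successive powers until reaching e:
  (cd⁷)¹ = cd⁷, (cd⁷)² = d⁶, (cd⁷)³ = cd⁵, (cd⁷)⁴ = d⁴, (cd⁷)⁵ = cd³, (cd⁷)⁶ = d², (cd⁷)⁷ = cd, (cd⁷)⁸ = e.
The smallest positive k with (cd⁷)ᵏ = e is 8.

Answer: 8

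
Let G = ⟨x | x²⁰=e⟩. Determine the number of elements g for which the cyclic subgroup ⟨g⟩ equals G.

G is cyclic of order 20. An element generates G iff its order is 20, and a cyclic group of order 20 has exactly φ(20) = 8 such elements.

Answer: 8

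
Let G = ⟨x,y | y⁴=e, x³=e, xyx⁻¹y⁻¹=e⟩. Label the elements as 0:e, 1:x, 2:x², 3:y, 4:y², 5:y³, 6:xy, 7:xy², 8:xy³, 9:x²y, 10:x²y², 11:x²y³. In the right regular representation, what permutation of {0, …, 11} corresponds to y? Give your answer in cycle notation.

(0 3 4 5)(1 6 7 8)(2 9 10 11)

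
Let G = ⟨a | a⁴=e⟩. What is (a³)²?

Compute successive powers of (a³), reducing at each step:
  (a³)²: (a³) · a³ = a²

Answer: a²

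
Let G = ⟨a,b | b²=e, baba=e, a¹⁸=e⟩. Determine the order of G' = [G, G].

G' = [G, G] is generated by all commutators. The generator-pair commutators are: [a, b] = a².
The subgroup they normally generate is {e, a², a⁴, a⁶, a⁸, a¹⁰, a¹², a¹⁴, a¹⁶}, of order 9.
Check: |G/G'| = 36/9 = 4 is the order of the abelianisation.

Answer: 9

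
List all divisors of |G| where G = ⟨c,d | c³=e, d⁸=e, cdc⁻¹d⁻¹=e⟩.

|G| = 24 = 2³ · 3. By Lagrange's theorem the order of any subgroup divides 24; the divisors of 24 are 1, 2, 3, 4, 6, 8, 12, 24.

Answer: 1, 2, 3, 4, 6, 8, 12, 24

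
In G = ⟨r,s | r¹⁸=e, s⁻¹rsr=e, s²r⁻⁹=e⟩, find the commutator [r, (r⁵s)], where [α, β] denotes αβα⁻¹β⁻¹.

[r, (r⁵s)] = r·(r⁵s)·r⁻¹·(r⁵s)⁻¹.
  r · (r⁵s) = r⁶s
  (r⁶s) · (r¹⁷) = r⁷s
  (r⁷s) · (r⁵s⁻¹) = r²

Answer: r²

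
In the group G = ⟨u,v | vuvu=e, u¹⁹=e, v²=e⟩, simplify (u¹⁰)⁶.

Compute successive powers of (u¹⁰), reducing at each step:
  (u¹⁰)²: (u¹⁰) · u¹⁰ = u
  (u¹⁰)³: u · u¹⁰ = u¹¹
  (u¹⁰)⁴: (u¹¹) · u¹⁰ = u²
  (u¹⁰)⁵: (u²) · u¹⁰ = u¹²
  (u¹⁰)⁶: (u¹²) · u¹⁰ = u³

Answer: u³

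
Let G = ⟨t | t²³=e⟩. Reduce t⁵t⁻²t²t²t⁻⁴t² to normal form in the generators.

Multiply left to right, reducing at each step:
  (t⁵) · t⁻² = t³
  (t³) · t² = t⁵
  (t⁵) · t² = t⁷
  (t⁷) · t⁻⁴ = t³
  (t³) · t² = t⁵

Answer: t⁵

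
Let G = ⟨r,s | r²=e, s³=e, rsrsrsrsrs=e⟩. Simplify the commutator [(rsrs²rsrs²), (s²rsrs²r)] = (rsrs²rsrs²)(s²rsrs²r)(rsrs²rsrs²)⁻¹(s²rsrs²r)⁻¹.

[(rsrs²rsrs²), (s²rsrs²r)] = (rsrs²rsrs²)·(s²rsrs²r)·(rsrs²rsrs²)⁻¹·(s²rsrs²r)⁻¹.
  (rsrs²rsrs²) · (s²rsrs²r) = s²rs²
  (s²rs²) · (srs²rsrs²r) = srsrs²r
  (srsrs²r) · (rsrs²rs) = s²

Answer: s²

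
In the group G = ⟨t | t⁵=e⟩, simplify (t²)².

Compute successive powers of (t²), reducing at each step:
  (t²)²: (t²) · t² = t⁴

Answer: t⁴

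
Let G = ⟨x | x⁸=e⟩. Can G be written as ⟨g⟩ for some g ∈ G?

|G| = 8. The element x has order 8 (its powers give 8 distinct elements), so ⟨x⟩ = G and G is cyclic.

Answer: Yes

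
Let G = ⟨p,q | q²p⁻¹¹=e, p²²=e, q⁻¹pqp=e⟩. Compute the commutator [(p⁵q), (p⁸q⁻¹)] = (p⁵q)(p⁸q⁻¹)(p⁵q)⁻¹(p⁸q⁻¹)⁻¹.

[(p⁵q), (p⁸q⁻¹)] = (p⁵q)·(p⁸q⁻¹)·(p⁵q)⁻¹·(p⁸q⁻¹)⁻¹.
  (p⁵q) · (p⁸q⁻¹) = p¹⁹
  (p¹⁹) · (p⁵q⁻¹) = p²q⁻¹
  (p²q⁻¹) · (p⁸q) = p¹⁶

Answer: p¹⁶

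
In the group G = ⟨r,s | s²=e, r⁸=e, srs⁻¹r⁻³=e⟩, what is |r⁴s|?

Compute successive powers until reaching e:
  (r⁴s)¹ = r⁴s, (r⁴s)² = e.
The smallest positive k with (r⁴s)ᵏ = e is 2.

Answer: 2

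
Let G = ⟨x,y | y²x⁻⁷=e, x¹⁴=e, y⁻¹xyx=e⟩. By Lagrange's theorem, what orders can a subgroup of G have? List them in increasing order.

|G| = 28 = 2² · 7. By Lagrange's theorem the order of any subgroup divides 28; the divisors of 28 are 1, 2, 4, 7, 14, 28.

Answer: 1, 2, 4, 7, 14, 28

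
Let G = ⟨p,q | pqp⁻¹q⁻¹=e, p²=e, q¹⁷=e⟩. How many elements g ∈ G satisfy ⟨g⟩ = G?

G is cyclic of order 34. An element generates G iff its order is 34, and a cyclic group of order 34 has exactly φ(34) = 16 such elements.

Answer: 16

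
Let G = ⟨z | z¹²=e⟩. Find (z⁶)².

Compute successive powers of (z⁶), reducing at each step:
  (z⁶)²: (z⁶) · z⁶ = e

Answer: e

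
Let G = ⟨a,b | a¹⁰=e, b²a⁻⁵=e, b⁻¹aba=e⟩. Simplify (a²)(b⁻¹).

Compute (a²) · (b⁻¹) by multiplying left to right and reducing via the relations at each step:
  (a²) · b⁻¹ = a²b⁻¹

Answer: a²b⁻¹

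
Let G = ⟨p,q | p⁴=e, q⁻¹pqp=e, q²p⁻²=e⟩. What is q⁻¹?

The order of q is 4 (smallest k with qᵏ = e), so q⁻¹ = q³ = q⁻¹.
Check: q · (q⁻¹) → q · q⁻¹ = e, giving e as required.

Answer: q⁻¹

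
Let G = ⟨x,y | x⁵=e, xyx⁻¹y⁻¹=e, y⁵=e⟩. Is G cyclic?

|G| = 25, but the maximum element order in G is 5 < 25. No single element generates all of G, so G is not cyclic.

Answer: No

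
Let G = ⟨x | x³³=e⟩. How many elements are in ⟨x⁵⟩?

|⟨x⁵⟩| equals the order of x⁵. Compute successive powers until reaching e:
  (x⁵)¹ = x⁵, (x⁵)² = x¹⁰, (x⁵)³ = x¹⁵, (x⁵)⁴ = x²⁰, (x⁵)⁵ = x²⁵, (x⁵)⁶ = x³⁰, (x⁵)⁷ = x², (x⁵)⁸ = x⁷, (x⁵)⁹ = x¹², (x⁵)¹⁰ = x¹⁷, (x⁵)¹¹ = x²², (x⁵)¹² = x²⁷, (x⁵)¹³ = x³², (x⁵)¹⁴ = x⁴, (x⁵)¹⁵ = x⁹, (x⁵)¹⁶ = x¹⁴, (x⁵)¹⁷ = x¹⁹, (x⁵)¹⁸ = x²⁴, (x⁵)¹⁹ = x²⁹, (x⁵)²⁰ = x, (x⁵)²¹ = x⁶, (x⁵)²² = x¹¹, (x⁵)²³ = x¹⁶, (x⁵)²⁴ = x²¹, (x⁵)²⁵ = x²⁶, (x⁵)²⁶ = x³¹, (x⁵)²⁷ = x³, (x⁵)²⁸ = x⁸, (x⁵)²⁹ = x¹³, (x⁵)³⁰ = x¹⁸, (x⁵)³¹ = x²³, (x⁵)³² = x²⁸, (x⁵)³³ = e.
The smallest positive k with (x⁵)ᵏ = e is 33, so |⟨x⁵⟩| = 33.

Answer: 33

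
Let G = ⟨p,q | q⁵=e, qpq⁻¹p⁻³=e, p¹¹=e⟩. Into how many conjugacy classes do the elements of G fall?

The conjugacy classes (representative and size) are:
  [e] (size 1), [p³] (size 5), [p⁶] (size 5), [p⁷q] (size 11), [p⁹q²] (size 11), [p⁷q³] (size 11), [p⁷q⁴] (size 11).
Class equation: 1 + 5 + 5 + 11 + 11 + 11 + 11 = 55 = |G|. So G has 7 conjugacy classes.

Answer: 7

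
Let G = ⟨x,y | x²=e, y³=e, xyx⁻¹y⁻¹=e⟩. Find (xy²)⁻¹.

The order of (xy²) is 6 (smallest k with (xy²)ᵏ = e), so (xy²)⁻¹ = (xy²)⁵ = xy.
Check: (xy²) · (xy) → (xy²) · x = y²;   (y²) · y = e, giving e as required.

Answer: xy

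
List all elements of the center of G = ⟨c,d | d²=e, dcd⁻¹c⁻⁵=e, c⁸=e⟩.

An element z ∈ Z(G) iff z commutes with every generator.
For example c² is central: (c²)·c = c³ = c·(c²); (c²)·d = c²d = d·(c²).
Whereas c ∉ Z(G) since c·d = cd ≠ c⁵d = d·c.
Checking each of the 16 elements this way gives Z(G) = {e, c², c⁴, c⁶}, of order 4.

Answer: {e, c², c⁴, c⁶}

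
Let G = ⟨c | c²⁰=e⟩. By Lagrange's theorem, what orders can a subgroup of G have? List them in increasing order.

|G| = 20 = 2² · 5. By Lagrange's theorem the order of any subgroup divides 20; the divisors of 20 are 1, 2, 4, 5, 10, 20.

Answer: 1, 2, 4, 5, 10, 20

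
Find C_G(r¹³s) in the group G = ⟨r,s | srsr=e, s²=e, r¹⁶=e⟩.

⟨r¹³s⟩ ⊆ C_G(r¹³s) since powers of r¹³s commute with r¹³s; so |C_G(r¹³s)| ≥ |⟨r¹³s⟩| = 2.
By orbit–stabilizer, |C_G(r¹³s)| = |G| / |conj. class of r¹³s| = 32 / 8 = 4.
The 4 elements commuting with r¹³s are {e, r⁸, r⁵s, r¹³s}.

Answer: {e, r⁸, r⁵s, r¹³s}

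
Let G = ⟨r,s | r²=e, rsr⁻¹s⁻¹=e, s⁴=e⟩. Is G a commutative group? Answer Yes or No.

Each pair of generators commutes: r·s = rs = s·r. Since the generators pairwise commute, every element of G commutes with every other, so G is abelian.

Answer: Yes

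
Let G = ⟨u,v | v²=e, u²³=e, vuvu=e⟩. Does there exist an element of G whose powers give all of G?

Every cyclic group is abelian. But u·v = uv while v·u = u²²v, so u·v ≠ v·u and G is not abelian. Hence G is not cyclic.

Answer: No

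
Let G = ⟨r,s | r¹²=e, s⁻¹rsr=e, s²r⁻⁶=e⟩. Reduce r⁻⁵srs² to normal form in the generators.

Multiply left to right, reducing at each step:
  (r⁷) · s = rs⁻¹
  (rs⁻¹) · r = s⁻¹
  (s⁻¹) · s² = s

Answer: s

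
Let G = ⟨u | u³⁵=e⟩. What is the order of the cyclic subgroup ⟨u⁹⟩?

|⟨u⁹⟩| equals the order of u⁹. Compute successive powers until reaching e:
  (u⁹)¹ = u⁹, (u⁹)² = u¹⁸, (u⁹)³ = u²⁷, (u⁹)⁴ = u, (u⁹)⁵ = u¹⁰, (u⁹)⁶ = u¹⁹, (u⁹)⁷ = u²⁸, (u⁹)⁸ = u², (u⁹)⁹ = u¹¹, (u⁹)¹⁰ = u²⁰, (u⁹)¹¹ = u²⁹, (u⁹)¹² = u³, (u⁹)¹³ = u¹², (u⁹)¹⁴ = u²¹, (u⁹)¹⁵ = u³⁰, (u⁹)¹⁶ = u⁴, (u⁹)¹⁷ = u¹³, (u⁹)¹⁸ = u²², (u⁹)¹⁹ = u³¹, (u⁹)²⁰ = u⁵, (u⁹)²¹ = u¹⁴, (u⁹)²² = u²³, (u⁹)²³ = u³², (u⁹)²⁴ = u⁶, (u⁹)²⁵ = u¹⁵, (u⁹)²⁶ = u²⁴, (u⁹)²⁷ = u³³, (u⁹)²⁸ = u⁷, (u⁹)²⁹ = u¹⁶, (u⁹)³⁰ = u²⁵, (u⁹)³¹ = u³⁴, (u⁹)³² = u⁸, (u⁹)³³ = u¹⁷, (u⁹)³⁴ = u²⁶, (u⁹)³⁵ = e.
The smallest positive k with (u⁹)ᵏ = e is 35, so |⟨u⁹⟩| = 35.

Answer: 35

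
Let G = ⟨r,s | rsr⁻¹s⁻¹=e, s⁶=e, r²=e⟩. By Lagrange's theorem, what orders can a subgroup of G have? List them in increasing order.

|G| = 12 = 2² · 3. By Lagrange's theorem the order of any subgroup divides 12; the divisors of 12 are 1, 2, 3, 4, 6, 12.

Answer: 1, 2, 3, 4, 6, 12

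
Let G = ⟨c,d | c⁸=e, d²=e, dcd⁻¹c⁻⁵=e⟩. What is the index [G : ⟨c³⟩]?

First find ord(c³) by computing successive powers:
  (c³)¹ = c³, (c³)² = c⁶, (c³)³ = c, (c³)⁴ = c⁴, (c³)⁵ = c⁷, (c³)⁶ = c², (c³)⁷ = c⁵, (c³)⁸ = e.
So |⟨c³⟩| = ord(c³) = 8. With |G| = 16, by Lagrange [G : ⟨c³⟩] = 16/8 = 2.

Answer: 2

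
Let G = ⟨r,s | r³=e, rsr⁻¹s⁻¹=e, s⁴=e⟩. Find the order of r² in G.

Compute successive powers until reaching e:
  (r²)¹ = r², (r²)² = r, (r²)³ = e.
The smallest positive k with (r²)ᵏ = e is 3.

Answer: 3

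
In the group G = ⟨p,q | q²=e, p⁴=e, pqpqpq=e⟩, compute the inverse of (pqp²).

The order of (pqp²) is 3 (smallest k with (pqp²)ᵏ = e), so (pqp²)⁻¹ = (pqp²)² = p²qp³.
Check: (pqp²) · (p²qp³) → (pqp²) · p² = pq;   (pq) · q = p;   p · p³ = e, giving e as required.

Answer: p²qp³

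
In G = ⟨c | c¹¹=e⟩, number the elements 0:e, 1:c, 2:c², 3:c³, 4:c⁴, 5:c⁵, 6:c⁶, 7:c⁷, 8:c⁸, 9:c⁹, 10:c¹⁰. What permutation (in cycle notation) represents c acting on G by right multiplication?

(0 1 2 3 4 5 6 7 8 9 10)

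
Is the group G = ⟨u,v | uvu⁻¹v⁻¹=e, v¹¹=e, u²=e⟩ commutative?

Each pair of generators commutes: u·v = uv = v·u. Since the generators pairwise commute, every element of G commutes with every other, so G is abelian.

Answer: Yes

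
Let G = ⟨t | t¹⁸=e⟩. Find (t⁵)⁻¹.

The order of (t⁵) is 18 (smallest k with (t⁵)ᵏ = e), so (t⁵)⁻¹ = (t⁵)¹⁷ = t¹³.
Check: (t⁵) · (t¹³) → (t⁵) · t¹³ = e, giving e as required.

Answer: t¹³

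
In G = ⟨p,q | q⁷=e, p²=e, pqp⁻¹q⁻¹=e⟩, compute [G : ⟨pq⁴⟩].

First find ord(pq⁴) by computing successive powers:
  (pq⁴)¹ = pq⁴, (pq⁴)² = q, (pq⁴)³ = pq⁵, (pq⁴)⁴ = q², (pq⁴)⁵ = pq⁶, (pq⁴)⁶ = q³, (pq⁴)⁷ = p, (pq⁴)⁸ = q⁴, (pq⁴)⁹ = pq, (pq⁴)¹⁰ = q⁵, (pq⁴)¹¹ = pq², (pq⁴)¹² = q⁶, (pq⁴)¹³ = pq³, (pq⁴)¹⁴ = e.
So |⟨pq⁴⟩| = ord(pq⁴) = 14. With |G| = 14, by Lagrange [G : ⟨pq⁴⟩] = 14/14 = 1.

Answer: 1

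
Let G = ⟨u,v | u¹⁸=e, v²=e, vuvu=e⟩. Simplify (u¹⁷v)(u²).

Compute (u¹⁷v) · (u²) by multiplying left to right and reducing via the relations at each step:
  (u¹⁷v) · u² = u¹⁵v

Answer: u¹⁵v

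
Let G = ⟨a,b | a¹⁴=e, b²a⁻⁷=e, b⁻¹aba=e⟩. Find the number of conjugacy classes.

The conjugacy classes (representative and size) are:
  [e] (size 1), [a¹³] (size 2), [a¹²] (size 2), [a¹¹] (size 2), [a⁴] (size 2), [a⁵] (size 2), [a⁸] (size 2), [a⁷] (size 1), [a⁵b⁻¹] (size 7), [a⁵b] (size 7).
Class equation: 1 + 2 + 2 + 2 + 2 + 2 + 2 + 1 + 7 + 7 = 28 = |G|. So G has 10 conjugacy classes.

Answer: 10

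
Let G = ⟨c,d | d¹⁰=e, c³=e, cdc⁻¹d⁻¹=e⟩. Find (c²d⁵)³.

Compute successive powers of (c²d⁵), reducing at each step:
  (c²d⁵)²: (c²d⁵) · c² = cd⁵;   (cd⁵) · d⁵ = c
  (c²d⁵)³: c · c² = e;   e · d⁵ = d⁵

Answer: d⁵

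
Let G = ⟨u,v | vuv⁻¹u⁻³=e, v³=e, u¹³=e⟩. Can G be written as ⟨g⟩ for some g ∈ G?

Every cyclic group is abelian. But u·v = uv while v·u = u³v, so u·v ≠ v·u and G is not abelian. Hence G is not cyclic.

Answer: No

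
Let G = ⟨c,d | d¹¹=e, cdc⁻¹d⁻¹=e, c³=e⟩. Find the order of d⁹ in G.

Compute successive powers until reaching e:
  (d⁹)¹ = d⁹, (d⁹)² = d⁷, (d⁹)³ = d⁵, (d⁹)⁴ = d³, (d⁹)⁵ = d, (d⁹)⁶ = d¹⁰, (d⁹)⁷ = d⁸, (d⁹)⁸ = d⁶, (d⁹)⁹ = d⁴, (d⁹)¹⁰ = d², (d⁹)¹¹ = e.
The smallest positive k with (d⁹)ᵏ = e is 11.

Answer: 11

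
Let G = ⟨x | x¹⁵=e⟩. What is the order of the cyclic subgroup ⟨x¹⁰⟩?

|⟨x¹⁰⟩| equals the order of x¹⁰. Compute successive powers until reaching e:
  (x¹⁰)¹ = x¹⁰, (x¹⁰)² = x⁵, (x¹⁰)³ = e.
The smallest positive k with (x¹⁰)ᵏ = e is 3, so |⟨x¹⁰⟩| = 3.

Answer: 3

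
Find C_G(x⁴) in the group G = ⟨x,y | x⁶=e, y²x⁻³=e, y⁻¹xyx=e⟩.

⟨x⁴⟩ ⊆ C_G(x⁴) since powers of x⁴ commute with x⁴; so |C_G(x⁴)| ≥ |⟨x⁴⟩| = 3.
By orbit–stabilizer, |C_G(x⁴)| = |G| / |conj. class of x⁴| = 12 / 2 = 6.
The 6 elements commuting with x⁴ are {e, x, x², x³, x⁴, x⁵}.

Answer: {e, x, x², x³, x⁴, x⁵}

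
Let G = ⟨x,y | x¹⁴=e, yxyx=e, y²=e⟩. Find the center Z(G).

An element z ∈ Z(G) iff z commutes with every generator.
For example x⁷ is central: (x⁷)·x = x⁸ = x·(x⁷); (x⁷)·y = x⁷y = y·(x⁷).
Whereas x ∉ Z(G) since x·y = xy ≠ x¹³y = y·x.
Checking each of the 28 elements this way gives Z(G) = {e, x⁷}, of order 2.

Answer: {e, x⁷}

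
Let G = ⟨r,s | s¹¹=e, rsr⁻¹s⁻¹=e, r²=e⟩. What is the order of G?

Enumerate words in the generators, reducing via the relations: the distinct elements are
  {e, r, s, rs, s², s³, s⁴, s⁵, s⁶, s⁷, s⁸, s⁹, rs², rs³, rs⁴, rs⁵, rs⁶, rs⁷, rs⁸, rs⁹, s¹⁰, rs¹⁰}.
No further products give new elements, so |G| = 22.

Answer: 22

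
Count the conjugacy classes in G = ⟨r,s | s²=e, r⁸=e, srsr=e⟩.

The conjugacy classes (representative and size) are:
  [e] (size 1), [r] (size 2), [r⁶] (size 2), [r³] (size 2), [r⁴] (size 1), [s] (size 4), [r⁵s] (size 4).
Class equation: 1 + 2 + 2 + 2 + 1 + 4 + 4 = 16 = |G|. So G has 7 conjugacy classes.

Answer: 7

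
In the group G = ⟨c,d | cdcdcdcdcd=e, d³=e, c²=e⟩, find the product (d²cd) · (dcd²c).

Compute (d²cd) · (dcd²c) by multiplying left to right and reducing via the relations at each step:
  (d²cd) · d = d²cd²
  (d²cd²) · c = d²cd²c
  (d²cd²c) · d² = cdcdc
  (cdcdc) · c = cdcd

Answer: cdcd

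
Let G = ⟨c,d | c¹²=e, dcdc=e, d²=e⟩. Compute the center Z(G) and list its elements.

An element z ∈ Z(G) iff z commutes with every generator.
For example c⁶ is central: (c⁶)·c = c⁷ = c·(c⁶); (c⁶)·d = c⁶d = d·(c⁶).
Whereas c ∉ Z(G) since c·d = cd ≠ c¹¹d = d·c.
Checking each of the 24 elements this way gives Z(G) = {e, c⁶}, of order 2.

Answer: {e, c⁶}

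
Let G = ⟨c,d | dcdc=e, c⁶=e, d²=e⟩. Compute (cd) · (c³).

Compute (cd) · (c³) by multiplying left to right and reducing via the relations at each step:
  (cd) · c³ = c⁴d

Answer: c⁴d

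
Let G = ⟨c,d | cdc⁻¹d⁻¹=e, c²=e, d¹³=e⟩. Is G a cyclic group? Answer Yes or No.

|G| = 26. The element cd has order 26 (its powers give 26 distinct elements), so ⟨cd⟩ = G and G is cyclic.

Answer: Yes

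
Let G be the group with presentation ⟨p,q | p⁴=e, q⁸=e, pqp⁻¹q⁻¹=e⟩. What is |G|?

Enumerate words in the generators, reducing via the relations: the distinct elements are
  {e, p, q, pq, p², p³, q², q³, q⁴, q⁵, q⁶, q⁷, pq², pq³, pq⁴, pq⁵, pq⁶, pq⁷, p²q, p³q, p²q², p²q³, p²q⁴, p²q⁵, p²q⁶, p²q⁷, p³q², p³q³, p³q⁴, p³q⁵, p³q⁶, p³q⁷}.
No further products give new elements, so |G| = 32.

Answer: 32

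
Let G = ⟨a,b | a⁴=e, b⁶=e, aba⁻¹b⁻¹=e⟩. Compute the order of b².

Compute successive powers until reaching e:
  (b²)¹ = b², (b²)² = b⁴, (b²)³ = e.
The smallest positive k with (b²)ᵏ = e is 3.

Answer: 3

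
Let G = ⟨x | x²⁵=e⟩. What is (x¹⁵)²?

Compute successive powers of (x¹⁵), reducing at each step:
  (x¹⁵)²: (x¹⁵) · x¹⁵ = x⁵

Answer: x⁵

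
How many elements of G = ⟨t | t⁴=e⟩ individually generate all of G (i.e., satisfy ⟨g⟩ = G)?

G is cyclic of order 4. An element generates G iff its order is 4, and a cyclic group of order 4 has exactly φ(4) = 2 such elements.

Answer: 2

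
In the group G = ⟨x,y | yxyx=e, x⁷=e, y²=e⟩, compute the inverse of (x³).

The order of (x³) is 7 (smallest k with (x³)ᵏ = e), so (x³)⁻¹ = (x³)⁶ = x⁴.
Check: (x³) · (x⁴) → (x³) · x⁴ = e, giving e as required.

Answer: x⁴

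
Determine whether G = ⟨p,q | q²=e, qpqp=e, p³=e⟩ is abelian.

p·q = pq but q·p = p²q, so p·q ≠ q·p and G is not abelian.

Answer: No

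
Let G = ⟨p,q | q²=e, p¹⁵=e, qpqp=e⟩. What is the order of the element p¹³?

Compute successive powers until reaching e:
  (p¹³)¹ = p¹³, (p¹³)² = p¹¹, (p¹³)³ = p⁹, (p¹³)⁴ = p⁷, (p¹³)⁵ = p⁵, (p¹³)⁶ = p³, (p¹³)⁷ = p, (p¹³)⁸ = p¹⁴, (p¹³)⁹ = p¹², (p¹³)¹⁰ = p¹⁰, (p¹³)¹¹ = p⁸, (p¹³)¹² = p⁶, (p¹³)¹³ = p⁴, (p¹³)¹⁴ = p², (p¹³)¹⁵ = e.
The smallest positive k with (p¹³)ᵏ = e is 15.

Answer: 15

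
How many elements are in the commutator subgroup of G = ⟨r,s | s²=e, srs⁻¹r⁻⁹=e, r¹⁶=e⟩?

G' = [G, G] is generated by all commutators. The generator-pair commutators are: [r, s] = r⁸.
The subgroup they normally generate is {e, r⁸}, of order 2.
Check: |G/G'| = 32/2 = 16 is the order of the abelianisation.

Answer: 2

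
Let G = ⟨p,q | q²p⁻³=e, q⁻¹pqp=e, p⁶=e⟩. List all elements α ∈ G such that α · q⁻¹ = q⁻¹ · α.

⟨q⁻¹⟩ ⊆ C_G(q⁻¹) since powers of q⁻¹ commute with q⁻¹; so |C_G(q⁻¹)| ≥ |⟨q⁻¹⟩| = 4.
By orbit–stabilizer, |C_G(q⁻¹)| = |G| / |conj. class of q⁻¹| = 12 / 3 = 4.
The 4 elements commuting with q⁻¹ are {e, p³, q, q⁻¹}.

Answer: {e, p³, q, q⁻¹}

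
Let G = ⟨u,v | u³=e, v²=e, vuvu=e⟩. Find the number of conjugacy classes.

The conjugacy classes (representative and size) are:
  [e] (size 1), [u] (size 2), [uv] (size 3).
Class equation: 1 + 2 + 3 = 6 = |G|. So G has 3 conjugacy classes.

Answer: 3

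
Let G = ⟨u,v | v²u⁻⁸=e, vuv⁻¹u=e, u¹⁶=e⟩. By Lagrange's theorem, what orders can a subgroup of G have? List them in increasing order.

|G| = 32 = 2⁵. By Lagrange's theorem the order of any subgroup divides 32; the divisors of 32 are 1, 2, 4, 8, 16, 32.

Answer: 1, 2, 4, 8, 16, 32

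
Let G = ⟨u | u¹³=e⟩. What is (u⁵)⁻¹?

The order of (u⁵) is 13 (smallest k with (u⁵)ᵏ = e), so (u⁵)⁻¹ = (u⁵)¹² = u⁸.
Check: (u⁵) · (u⁸) → (u⁵) · u⁸ = e, giving e as required.

Answer: u⁸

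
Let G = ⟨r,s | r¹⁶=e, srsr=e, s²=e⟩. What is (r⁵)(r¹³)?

Compute (r⁵) · (r¹³) by multiplying left to right and reducing via the relations at each step:
  (r⁵) · r¹³ = r²

Answer: r²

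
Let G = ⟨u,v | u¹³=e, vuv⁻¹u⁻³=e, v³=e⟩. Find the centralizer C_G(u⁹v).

⟨u⁹v⟩ ⊆ C_G(u⁹v) since powers of u⁹v commute with u⁹v; so |C_G(u⁹v)| ≥ |⟨u⁹v⟩| = 3.
By orbit–stabilizer, |C_G(u⁹v)| = |G| / |conj. class of u⁹v| = 39 / 13 = 3.
The 3 elements commuting with u⁹v are {e, u⁹v, u¹⁰v²}.

Answer: {e, u⁹v, u¹⁰v²}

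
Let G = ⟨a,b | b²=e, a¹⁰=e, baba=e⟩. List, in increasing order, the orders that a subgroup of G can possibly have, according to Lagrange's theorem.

|G| = 20 = 2² · 5. By Lagrange's theorem the order of any subgroup divides 20; the divisors of 20 are 1, 2, 4, 5, 10, 20.

Answer: 1, 2, 4, 5, 10, 20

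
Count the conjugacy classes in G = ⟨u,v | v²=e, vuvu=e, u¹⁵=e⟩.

The conjugacy classes (representative and size) are:
  [e] (size 1), [u¹⁴] (size 2), [u²] (size 2), [u³] (size 2), [u⁴] (size 2), [u¹⁰] (size 2), [u⁹] (size 2), [u⁷] (size 2), [u¹³v] (size 15).
Class equation: 1 + 2 + 2 + 2 + 2 + 2 + 2 + 2 + 15 = 30 = |G|. So G has 9 conjugacy classes.

Answer: 9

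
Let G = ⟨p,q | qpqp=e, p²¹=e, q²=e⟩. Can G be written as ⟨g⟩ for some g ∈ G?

Every cyclic group is abelian. But p·q = pq while q·p = p²⁰q, so p·q ≠ q·p and G is not abelian. Hence G is not cyclic.

Answer: No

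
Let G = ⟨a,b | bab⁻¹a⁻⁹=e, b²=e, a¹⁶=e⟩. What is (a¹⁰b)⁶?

Compute successive powers of (a¹⁰b), reducing at each step:
  (a¹⁰b)²: (a¹⁰b) · a¹⁰ = a⁴b;   (a⁴b) · b = a⁴
  (a¹⁰b)³: (a⁴) · a¹⁰ = a¹⁴;   (a¹⁴) · b = a¹⁴b
  (a¹⁰b)⁴: (a¹⁴b) · a¹⁰ = a⁸b;   (a⁸b) · b = a⁸
  (a¹⁰b)⁵: (a⁸) · a¹⁰ = a²;   (a²) · b = a²b
  (a¹⁰b)⁶: (a²b) · a¹⁰ = a¹²b;   (a¹²b) · b = a¹²

Answer: a¹²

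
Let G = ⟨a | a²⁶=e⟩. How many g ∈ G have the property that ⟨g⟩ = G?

G is cyclic of order 26. An element generates G iff its order is 26, and a cyclic group of order 26 has exactly φ(26) = 12 such elements.

Answer: 12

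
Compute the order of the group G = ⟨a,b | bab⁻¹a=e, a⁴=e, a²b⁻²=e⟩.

Enumerate words in the generators, reducing via the relations: the distinct elements are
  {a, b, e, ab, a², a³, b⁻¹, ab⁻¹}.
No further products give new elements, so |G| = 8.

Answer: 8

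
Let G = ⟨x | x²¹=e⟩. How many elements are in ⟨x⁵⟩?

|⟨x⁵⟩| equals the order of x⁵. Compute successive powers until reaching e:
  (x⁵)¹ = x⁵, (x⁵)² = x¹⁰, (x⁵)³ = x¹⁵, (x⁵)⁴ = x²⁰, (x⁵)⁵ = x⁴, (x⁵)⁶ = x⁹, (x⁵)⁷ = x¹⁴, (x⁵)⁸ = x¹⁹, (x⁵)⁹ = x³, (x⁵)¹⁰ = x⁸, (x⁵)¹¹ = x¹³, (x⁵)¹² = x¹⁸, (x⁵)¹³ = x², (x⁵)¹⁴ = x⁷, (x⁵)¹⁵ = x¹², (x⁵)¹⁶ = x¹⁷, (x⁵)¹⁷ = x, (x⁵)¹⁸ = x⁶, (x⁵)¹⁹ = x¹¹, (x⁵)²⁰ = x¹⁶, (x⁵)²¹ = e.
The smallest positive k with (x⁵)ᵏ = e is 21, so |⟨x⁵⟩| = 21.

Answer: 21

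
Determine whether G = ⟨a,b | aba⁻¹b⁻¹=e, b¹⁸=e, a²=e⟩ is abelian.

Each pair of generators commutes: a·b = ab = b·a. Since the generators pairwise commute, every element of G commutes with every other, so G is abelian.

Answer: Yes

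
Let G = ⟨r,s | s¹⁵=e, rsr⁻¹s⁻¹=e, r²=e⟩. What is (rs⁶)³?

Compute successive powers of (rs⁶), reducing at each step:
  (rs⁶)²: (rs⁶) · r = s⁶;   (s⁶) · s⁶ = s¹²
  (rs⁶)³: (s¹²) · r = rs¹²;   (rs¹²) · s⁶ = rs³

Answer: rs³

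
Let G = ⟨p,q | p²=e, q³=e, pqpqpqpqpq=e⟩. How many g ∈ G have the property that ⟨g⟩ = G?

⟨g⟩ = G would require ord(g) = |G| = 60, but the maximum element order in G is 5 < 60. So G is not cyclic and no single element generates it: the count is 0.

Answer: 0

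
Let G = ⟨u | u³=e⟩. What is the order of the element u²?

Compute successive powers until reaching e:
  (u²)¹ = u², (u²)² = u, (u²)³ = e.
The smallest positive k with (u²)ᵏ = e is 3.

Answer: 3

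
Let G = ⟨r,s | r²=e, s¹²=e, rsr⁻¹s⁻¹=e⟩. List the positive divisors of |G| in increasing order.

|G| = 24 = 2³ · 3. By Lagrange's theorem the order of any subgroup divides 24; the divisors of 24 are 1, 2, 3, 4, 6, 8, 12, 24.

Answer: 1, 2, 3, 4, 6, 8, 12, 24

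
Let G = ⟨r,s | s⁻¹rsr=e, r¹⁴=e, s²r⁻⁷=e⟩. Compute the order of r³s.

Compute successive powers until reaching e:
  (r³s)¹ = r³s, (r³s)² = r⁷, (r³s)³ = r³s⁻¹, (r³s)⁴ = e.
The smallest positive k with (r³s)ᵏ = e is 4.

Answer: 4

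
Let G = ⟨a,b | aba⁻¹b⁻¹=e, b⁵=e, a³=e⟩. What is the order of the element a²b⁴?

Compute successive powers until reaching e:
  (a²b⁴)¹ = a²b⁴, (a²b⁴)² = ab³, (a²b⁴)³ = b², (a²b⁴)⁴ = a²b, (a²b⁴)⁵ = a, (a²b⁴)⁶ = b⁴, (a²b⁴)⁷ = a²b³, (a²b⁴)⁸ = ab², (a²b⁴)⁹ = b, (a²b⁴)¹⁰ = a², (a²b⁴)¹¹ = ab⁴, (a²b⁴)¹² = b³, (a²b⁴)¹³ = a²b², (a²b⁴)¹⁴ = ab, (a²b⁴)¹⁵ = e.
The smallest positive k with (a²b⁴)ᵏ = e is 15.

Answer: 15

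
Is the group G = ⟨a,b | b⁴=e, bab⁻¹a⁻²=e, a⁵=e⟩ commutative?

a·b = ab but b·a = a²b, so a·b ≠ b·a and G is not abelian.

Answer: No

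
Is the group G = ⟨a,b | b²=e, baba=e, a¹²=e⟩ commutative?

a·b = ab but b·a = a¹¹b, so a·b ≠ b·a and G is not abelian.

Answer: No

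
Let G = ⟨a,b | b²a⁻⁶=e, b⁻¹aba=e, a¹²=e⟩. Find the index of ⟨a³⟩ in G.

First find ord(a³) by computing successive powers:
  (a³)¹ = a³, (a³)² = a⁶, (a³)³ = a⁹, (a³)⁴ = e.
So |⟨a³⟩| = ord(a³) = 4. With |G| = 24, by Lagrange [G : ⟨a³⟩] = 24/4 = 6.

Answer: 6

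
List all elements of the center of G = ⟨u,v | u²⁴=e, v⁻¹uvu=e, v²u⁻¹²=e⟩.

An element z ∈ Z(G) iff z commutes with every generator.
For example u¹² is central: (u¹²)·u = u¹³ = u·(u¹²); (u¹²)·v = v⁻¹ = v·(u¹²).
Whereas u ∉ Z(G) since u·v = uv ≠ u¹¹v⁻¹ = v·u.
Checking each of the 48 elements this way gives Z(G) = {e, u¹²}, of order 2.

Answer: {e, u¹²}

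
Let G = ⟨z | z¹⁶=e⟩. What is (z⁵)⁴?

Compute successive powers of (z⁵), reducing at each step:
  (z⁵)²: (z⁵) · z⁵ = z¹⁰
  (z⁵)³: (z¹⁰) · z⁵ = z¹⁵
  (z⁵)⁴: (z¹⁵) · z⁵ = z⁴

Answer: z⁴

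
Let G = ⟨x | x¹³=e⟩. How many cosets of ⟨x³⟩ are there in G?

First find ord(x³) by computing successive powers:
  (x³)¹ = x³, (x³)² = x⁶, (x³)³ = x⁹, (x³)⁴ = x¹², (x³)⁵ = x², (x³)⁶ = x⁵, (x³)⁷ = x⁸, (x³)⁸ = x¹¹, (x³)⁹ = x, (x³)¹⁰ = x⁴, (x³)¹¹ = x⁷, (x³)¹² = x¹⁰, (x³)¹³ = e.
So |⟨x³⟩| = ord(x³) = 13. With |G| = 13, by Lagrange [G : ⟨x³⟩] = 13/13 = 1.

Answer: 1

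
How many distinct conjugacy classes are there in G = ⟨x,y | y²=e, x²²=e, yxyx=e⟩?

The conjugacy classes (representative and size) are:
  [e] (size 1), [x] (size 2), [x²] (size 2), [x¹⁹] (size 2), [x⁴] (size 2), [x⁵] (size 2), [x⁶] (size 2), [x⁷] (size 2), [x⁸] (size 2), [x¹³] (size 2), [x¹⁰] (size 2), [x¹¹] (size 1), [x⁶y] (size 11), [xy] (size 11).
Class equation: 1 + 2 + 2 + 2 + 2 + 2 + 2 + 2 + 2 + 2 + 2 + 1 + 11 + 11 = 44 = |G|. So G has 14 conjugacy classes.

Answer: 14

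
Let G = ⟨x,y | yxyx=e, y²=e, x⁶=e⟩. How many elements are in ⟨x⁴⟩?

|⟨x⁴⟩| equals the order of x⁴. Compute successive powers until reaching e:
  (x⁴)¹ = x⁴, (x⁴)² = x², (x⁴)³ = e.
The smallest positive k with (x⁴)ᵏ = e is 3, so |⟨x⁴⟩| = 3.

Answer: 3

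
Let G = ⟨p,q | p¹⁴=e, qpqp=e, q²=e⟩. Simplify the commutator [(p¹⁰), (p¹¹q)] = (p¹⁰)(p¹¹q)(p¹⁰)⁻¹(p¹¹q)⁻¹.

[(p¹⁰), (p¹¹q)] = (p¹⁰)·(p¹¹q)·(p¹⁰)⁻¹·(p¹¹q)⁻¹.
  (p¹⁰) · (p¹¹q) = p⁷q
  (p⁷q) · (p⁴) = p³q
  (p³q) · (p¹¹q) = p⁶

Answer: p⁶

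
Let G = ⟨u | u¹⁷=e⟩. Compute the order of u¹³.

Compute successive powers until reaching e:
  (u¹³)¹ = u¹³, (u¹³)² = u⁹, (u¹³)³ = u⁵, (u¹³)⁴ = u, (u¹³)⁵ = u¹⁴, (u¹³)⁶ = u¹⁰, (u¹³)⁷ = u⁶, (u¹³)⁸ = u², (u¹³)⁹ = u¹⁵, (u¹³)¹⁰ = u¹¹, (u¹³)¹¹ = u⁷, (u¹³)¹² = u³, (u¹³)¹³ = u¹⁶, (u¹³)¹⁴ = u¹², (u¹³)¹⁵ = u⁸, (u¹³)¹⁶ = u⁴, (u¹³)¹⁷ = e.
The smallest positive k with (u¹³)ᵏ = e is 17.

Answer: 17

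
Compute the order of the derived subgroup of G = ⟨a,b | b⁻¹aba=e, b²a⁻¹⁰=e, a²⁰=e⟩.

G' = [G, G] is generated by all commutators. The generator-pair commutators are: [a, b] = a².
The subgroup they normally generate is {e, a², a⁴, a⁶, a⁸, a¹⁰, a¹², a¹⁴, a¹⁶, a¹⁸}, of order 10.
Check: |G/G'| = 40/10 = 4 is the order of the abelianisation.

Answer: 10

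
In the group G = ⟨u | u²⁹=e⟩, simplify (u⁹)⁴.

Compute successive powers of (u⁹), reducing at each step:
  (u⁹)²: (u⁹) · u⁹ = u¹⁸
  (u⁹)³: (u¹⁸) · u⁹ = u²⁷
  (u⁹)⁴: (u²⁷) · u⁹ = u⁷

Answer: u⁷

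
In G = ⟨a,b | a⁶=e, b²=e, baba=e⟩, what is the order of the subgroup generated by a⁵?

|⟨a⁵⟩| equals the order of a⁵. Compute successive powers until reaching e:
  (a⁵)¹ = a⁵, (a⁵)² = a⁴, (a⁵)³ = a³, (a⁵)⁴ = a², (a⁵)⁵ = a, (a⁵)⁶ = e.
The smallest positive k with (a⁵)ᵏ = e is 6, so |⟨a⁵⟩| = 6.

Answer: 6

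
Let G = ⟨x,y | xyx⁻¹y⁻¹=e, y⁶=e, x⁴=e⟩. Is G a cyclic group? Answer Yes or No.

|G| = 24, but the maximum element order in G is 12 < 24. No single element generates all of G, so G is not cyclic.

Answer: No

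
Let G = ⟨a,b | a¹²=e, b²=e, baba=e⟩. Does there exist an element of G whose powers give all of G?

Every cyclic group is abelian. But a·b = ab while b·a = a¹¹b, so a·b ≠ b·a and G is not abelian. Hence G is not cyclic.

Answer: No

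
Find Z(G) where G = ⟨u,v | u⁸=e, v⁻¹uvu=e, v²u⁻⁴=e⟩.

An element z ∈ Z(G) iff z commutes with every generator.
For example u⁴ is central: (u⁴)·u = u⁵ = u·(u⁴); (u⁴)·v = v⁻¹ = v·(u⁴).
Whereas u ∉ Z(G) since u·v = uv ≠ u³v⁻¹ = v·u.
Checking each of the 16 elements this way gives Z(G) = {e, u⁴}, of order 2.

Answer: {e, u⁴}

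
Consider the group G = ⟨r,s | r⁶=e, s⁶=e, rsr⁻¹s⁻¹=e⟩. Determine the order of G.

Enumerate words in the generators, reducing via the relations: the distinct elements are
  {e, r, s, rs, r², r³, r⁴, r⁵, s², s³, s⁴, s⁵, rs², rs³, rs⁴, rs⁵, r²s, r³s, r⁴s, r⁵s, r²s², r²s³, r²s⁴, r²s⁵, r³s², r³s³, r³s⁴, r³s⁵, r⁴s², r⁴s³, r⁴s⁴, r⁴s⁵, r⁵s², r⁵s³, r⁵s⁴, r⁵s⁵}.
No further products give new elements, so |G| = 36.

Answer: 36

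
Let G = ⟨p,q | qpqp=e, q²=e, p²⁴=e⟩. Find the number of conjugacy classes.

The conjugacy classes (representative and size) are:
  [e] (size 1), [p²³] (size 2), [p²] (size 2), [p³] (size 2), [p²⁰] (size 2), [p¹⁹] (size 2), [p⁶] (size 2), [p⁷] (size 2), [p⁸] (size 2), [p⁹] (size 2), [p¹⁴] (size 2), [p¹¹] (size 2), [p¹²] (size 1), [p⁴q] (size 12), [p⁵q] (size 12).
Class equation: 1 + 2 + 2 + 2 + 2 + 2 + 2 + 2 + 2 + 2 + 2 + 2 + 1 + 12 + 12 = 48 = |G|. So G has 15 conjugacy classes.

Answer: 15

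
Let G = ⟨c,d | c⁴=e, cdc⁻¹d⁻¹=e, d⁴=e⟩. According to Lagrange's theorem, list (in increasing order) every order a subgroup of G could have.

|G| = 16 = 2⁴. By Lagrange's theorem the order of any subgroup divides 16; the divisors of 16 are 1, 2, 4, 8, 16.

Answer: 1, 2, 4, 8, 16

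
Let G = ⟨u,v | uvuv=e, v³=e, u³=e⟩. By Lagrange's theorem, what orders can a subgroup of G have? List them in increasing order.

|G| = 12 = 2² · 3. By Lagrange's theorem the order of any subgroup divides 12; the divisors of 12 are 1, 2, 3, 4, 6, 12.

Answer: 1, 2, 3, 4, 6, 12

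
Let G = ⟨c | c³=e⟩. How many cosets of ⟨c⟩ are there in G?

First find ord(c) by computing successive powers:
  c¹ = c, c² = c², c³ = e.
So |⟨c⟩| = ord(c) = 3. With |G| = 3, by Lagrange [G : ⟨c⟩] = 3/3 = 1.

Answer: 1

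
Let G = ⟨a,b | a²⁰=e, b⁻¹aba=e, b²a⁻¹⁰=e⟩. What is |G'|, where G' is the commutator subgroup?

G' = [G, G] is generated by all commutators. The generator-pair commutators are: [a, b] = a².
The subgroup they normally generate is {e, a², a⁴, a⁶, a⁸, a¹⁰, a¹², a¹⁴, a¹⁶, a¹⁸}, of order 10.
Check: |G/G'| = 40/10 = 4 is the order of the abelianisation.

Answer: 10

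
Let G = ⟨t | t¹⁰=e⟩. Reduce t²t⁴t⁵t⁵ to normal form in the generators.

Multiply left to right, reducing at each step:
  (t²) · t⁴ = t⁶
  (t⁶) · t⁵ = t
  t · t⁵ = t⁶

Answer: t⁶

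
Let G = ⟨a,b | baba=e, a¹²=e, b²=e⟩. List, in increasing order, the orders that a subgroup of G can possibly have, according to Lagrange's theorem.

|G| = 24 = 2³ · 3. By Lagrange's theorem the order of any subgroup divides 24; the divisors of 24 are 1, 2, 3, 4, 6, 8, 12, 24.

Answer: 1, 2, 3, 4, 6, 8, 12, 24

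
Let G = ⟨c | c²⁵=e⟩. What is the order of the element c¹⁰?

Compute successive powers until reaching e:
  (c¹⁰)¹ = c¹⁰, (c¹⁰)² = c²⁰, (c¹⁰)³ = c⁵, (c¹⁰)⁴ = c¹⁵, (c¹⁰)⁵ = e.
The smallest positive k with (c¹⁰)ᵏ = e is 5.

Answer: 5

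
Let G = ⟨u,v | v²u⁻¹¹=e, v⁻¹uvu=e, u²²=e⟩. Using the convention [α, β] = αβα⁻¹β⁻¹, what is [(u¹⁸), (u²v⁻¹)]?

[(u¹⁸), (u²v⁻¹)] = (u¹⁸)·(u²v⁻¹)·(u¹⁸)⁻¹·(u²v⁻¹)⁻¹.
  (u¹⁸) · (u²v⁻¹) = u⁹v
  (u⁹v) · (u⁴) = u⁵v
  (u⁵v) · (u²v) = u¹⁴

Answer: u¹⁴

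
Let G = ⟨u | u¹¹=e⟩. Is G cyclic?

|G| = 11. The element u has order 11 (its powers give 11 distinct elements), so ⟨u⟩ = G and G is cyclic.

Answer: Yes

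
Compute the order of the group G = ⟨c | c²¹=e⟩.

G is generated by a single element, so G is cyclic. The relator gives c²¹ = e and no smaller power is forced to be e, so the 21 powers {c, e, c², c³, c⁴, c⁵, c⁶, c⁷, c⁸, c⁹, c²⁰, c¹², c¹³, c¹¹, c¹⁰, c¹⁴, c¹⁵, c¹⁶, c¹⁷, c¹⁸, c¹⁹} are distinct. Hence |G| = 21.

Answer: 21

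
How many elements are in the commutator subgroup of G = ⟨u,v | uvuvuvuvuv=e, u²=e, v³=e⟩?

G' = [G, G] is generated by all commutators. The generator-pair commutators are: [u, v] = uvuv².
The subgroup they normally generate is {e, u, v, v², uv, uvu, uvuv, uvuvu, v²uv²u, v²uv², v²u, uv², vu, vuv, vuvu, uv²uv²u, uv²uv², uv²u, v²uv, v²uvu, v²uvuv, vuv²uv², vuv²u, vuv², uvuv², uv²uv, uv²uvu, uv²uvuv, uvuv²uv², uvuv²u, v²uv²uv, uvuv²uv, uvuv²uvu, uvuv²uvuv, v²uv²uvuv², v²uv²uvu, v²uv²uvuv, v²uvuv²uv², v²uvuv²u, v²uvuv², vuvuv², vuv²uv, vuv²uvu, vuv²uvuv, vuvuv²uv², vuvuv²u, vuvuv²uv, uv²uvuv²uv², uv²uvuv²u, uv²uvuv², v²uvuv²uv, v²uvuv²uvu, vuv²uvuv²u, vuv²uvuv², uv²uvuv²uv, uv²uvuv²uvu, uvuv²uvuv²u, uvuv²uvuv², uvuv²uvuv²uv, vuv²uvuv²uv}, of order 60.
Check: |G/G'| = 60/60 = 1 is the order of the abelianisation.

Answer: 60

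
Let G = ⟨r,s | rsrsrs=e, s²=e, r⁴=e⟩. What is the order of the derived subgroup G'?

G' = [G, G] is generated by all commutators. The generator-pair commutators are: [r, s] = r²sr.
The subgroup they normally generate is {e, r², rs, sr³, r²sr, r³s, r²sr³, sr, rsr², sr²s, r²sr²s, r³sr²}, of order 12.
Check: |G/G'| = 24/12 = 2 is the order of the abelianisation.

Answer: 12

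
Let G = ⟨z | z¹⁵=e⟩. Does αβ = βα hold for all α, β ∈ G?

G has a single generator, so G is cyclic and hence abelian.

Answer: Yes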